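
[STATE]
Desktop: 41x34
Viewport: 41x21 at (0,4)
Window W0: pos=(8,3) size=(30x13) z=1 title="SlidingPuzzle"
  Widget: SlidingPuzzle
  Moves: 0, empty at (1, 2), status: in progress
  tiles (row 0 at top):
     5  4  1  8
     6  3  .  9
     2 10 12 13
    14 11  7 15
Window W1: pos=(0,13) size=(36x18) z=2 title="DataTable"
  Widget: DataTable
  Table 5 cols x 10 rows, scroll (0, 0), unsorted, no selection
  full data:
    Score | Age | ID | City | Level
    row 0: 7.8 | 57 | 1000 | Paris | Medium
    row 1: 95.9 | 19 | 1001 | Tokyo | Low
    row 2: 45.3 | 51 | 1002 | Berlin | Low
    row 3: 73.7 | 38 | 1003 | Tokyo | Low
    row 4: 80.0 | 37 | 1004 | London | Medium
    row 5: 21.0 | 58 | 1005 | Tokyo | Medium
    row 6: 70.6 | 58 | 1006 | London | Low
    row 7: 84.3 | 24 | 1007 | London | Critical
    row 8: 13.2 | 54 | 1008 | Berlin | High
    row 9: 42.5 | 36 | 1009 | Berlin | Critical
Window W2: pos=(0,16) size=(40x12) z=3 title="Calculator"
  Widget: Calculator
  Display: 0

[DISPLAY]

        ┃ SlidingPuzzle              ┃   
        ┠────────────────────────────┨   
        ┃┌────┬────┬────┬────┐       ┃   
        ┃│  5 │  4 │  1 │  8 │       ┃   
        ┃├────┼────┼────┼────┤       ┃   
        ┃│  6 │  3 │    │  9 │       ┃   
        ┃├────┼────┼────┼────┤       ┃   
        ┃│  2 │ 10 │ 12 │ 13 │       ┃   
        ┃├────┼────┼────┼────┤       ┃   
┏━━━━━━━━━━━━━━━━━━━━━━━━━━━━━━━━━━┓ ┃   
┃ DataTable                        ┃ ┃   
┠──────────────────────────────────┨━┛   
┏━━━━━━━━━━━━━━━━━━━━━━━━━━━━━━━━━━━━━━┓ 
┃ Calculator                           ┃ 
┠──────────────────────────────────────┨ 
┃                                     0┃ 
┃┌───┬───┬───┬───┐                     ┃ 
┃│ 7 │ 8 │ 9 │ ÷ │                     ┃ 
┃├───┼───┼───┼───┤                     ┃ 
┃│ 4 │ 5 │ 6 │ × │                     ┃ 
┃├───┼───┼───┼───┤                     ┃ 


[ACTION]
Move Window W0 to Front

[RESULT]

        ┃ SlidingPuzzle              ┃   
        ┠────────────────────────────┨   
        ┃┌────┬────┬────┬────┐       ┃   
        ┃│  5 │  4 │  1 │  8 │       ┃   
        ┃├────┼────┼────┼────┤       ┃   
        ┃│  6 │  3 │    │  9 │       ┃   
        ┃├────┼────┼────┼────┤       ┃   
        ┃│  2 │ 10 │ 12 │ 13 │       ┃   
        ┃├────┼────┼────┼────┤       ┃   
┏━━━━━━━┃│ 14 │ 11 │  7 │ 15 │       ┃   
┃ DataTa┃└────┴────┴────┴────┘       ┃   
┠───────┗━━━━━━━━━━━━━━━━━━━━━━━━━━━━┛   
┏━━━━━━━━━━━━━━━━━━━━━━━━━━━━━━━━━━━━━━┓ 
┃ Calculator                           ┃ 
┠──────────────────────────────────────┨ 
┃                                     0┃ 
┃┌───┬───┬───┬───┐                     ┃ 
┃│ 7 │ 8 │ 9 │ ÷ │                     ┃ 
┃├───┼───┼───┼───┤                     ┃ 
┃│ 4 │ 5 │ 6 │ × │                     ┃ 
┃├───┼───┼───┼───┤                     ┃ 


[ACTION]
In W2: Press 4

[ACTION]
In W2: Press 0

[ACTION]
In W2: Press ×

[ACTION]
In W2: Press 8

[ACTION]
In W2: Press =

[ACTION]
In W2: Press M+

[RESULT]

        ┃ SlidingPuzzle              ┃   
        ┠────────────────────────────┨   
        ┃┌────┬────┬────┬────┐       ┃   
        ┃│  5 │  4 │  1 │  8 │       ┃   
        ┃├────┼────┼────┼────┤       ┃   
        ┃│  6 │  3 │    │  9 │       ┃   
        ┃├────┼────┼────┼────┤       ┃   
        ┃│  2 │ 10 │ 12 │ 13 │       ┃   
        ┃├────┼────┼────┼────┤       ┃   
┏━━━━━━━┃│ 14 │ 11 │  7 │ 15 │       ┃   
┃ DataTa┃└────┴────┴────┴────┘       ┃   
┠───────┗━━━━━━━━━━━━━━━━━━━━━━━━━━━━┛   
┏━━━━━━━━━━━━━━━━━━━━━━━━━━━━━━━━━━━━━━┓ 
┃ Calculator                           ┃ 
┠──────────────────────────────────────┨ 
┃                                   320┃ 
┃┌───┬───┬───┬───┐                     ┃ 
┃│ 7 │ 8 │ 9 │ ÷ │                     ┃ 
┃├───┼───┼───┼───┤                     ┃ 
┃│ 4 │ 5 │ 6 │ × │                     ┃ 
┃├───┼───┼───┼───┤                     ┃ 


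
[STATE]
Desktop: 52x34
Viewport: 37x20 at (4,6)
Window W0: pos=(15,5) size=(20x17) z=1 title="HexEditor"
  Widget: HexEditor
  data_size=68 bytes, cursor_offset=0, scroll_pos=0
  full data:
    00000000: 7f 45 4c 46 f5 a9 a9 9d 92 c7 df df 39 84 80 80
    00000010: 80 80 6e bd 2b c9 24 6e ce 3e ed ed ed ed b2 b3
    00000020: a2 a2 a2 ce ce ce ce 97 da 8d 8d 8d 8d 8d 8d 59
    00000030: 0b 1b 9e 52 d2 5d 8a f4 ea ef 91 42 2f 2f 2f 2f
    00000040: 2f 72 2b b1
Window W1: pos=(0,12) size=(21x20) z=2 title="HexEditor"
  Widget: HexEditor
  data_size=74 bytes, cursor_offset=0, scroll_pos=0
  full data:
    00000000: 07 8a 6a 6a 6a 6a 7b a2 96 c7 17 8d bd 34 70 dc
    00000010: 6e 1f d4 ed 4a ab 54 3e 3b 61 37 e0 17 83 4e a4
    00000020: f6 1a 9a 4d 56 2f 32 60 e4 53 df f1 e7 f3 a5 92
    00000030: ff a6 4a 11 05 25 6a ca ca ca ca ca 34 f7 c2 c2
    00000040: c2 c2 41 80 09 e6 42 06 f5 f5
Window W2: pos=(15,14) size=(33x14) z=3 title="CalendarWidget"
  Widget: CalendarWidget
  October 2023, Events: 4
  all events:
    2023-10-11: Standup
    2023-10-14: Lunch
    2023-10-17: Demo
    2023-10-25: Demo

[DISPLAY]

           ┃ HexEditor        ┃      
           ┠──────────────────┨      
           ┃00000000  7F 45 4c┃      
           ┃00000010  80 80 6e┃      
           ┃00000020  a2 a2 a2┃      
           ┃00000030  0b 1b 9e┃      
━━━━━━━━━━━━━━━━┓040  2f 72 2b┃      
xEditor         ┃             ┃      
───────────┏━━━━━━━━━━━━━━━━━━━━━━━━━
00000  07 8┃ CalendarWidget          
00010  6e 1┠─────────────────────────
00020  f6 1┃          October 2023   
00030  ff a┃Mo Tu We Th Fr Sa Su     
00040  c2 c┃                   1     
           ┃ 2  3  4  5  6  7  8     
           ┃ 9 10 11* 12 13 14* 15   
           ┃16 17* 18 19 20 21 22    
           ┃23 24 25* 26 27 28 29    
           ┃30 31                    
           ┃                         


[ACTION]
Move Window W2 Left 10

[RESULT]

           ┃ HexEditor        ┃      
           ┠──────────────────┨      
           ┃00000000  7F 45 4c┃      
           ┃00000010  80 80 6e┃      
           ┃00000020  a2 a2 a2┃      
           ┃00000030  0b 1b 9e┃      
━━━━━━━━━━━━━━━━┓040  2f 72 2b┃      
xEditor         ┃             ┃      
─┏━━━━━━━━━━━━━━━━━━━━━━━━━━━━━━━┓   
0┃ CalendarWidget                ┃   
0┠───────────────────────────────┨   
0┃          October 2023         ┃   
0┃Mo Tu We Th Fr Sa Su           ┃   
0┃                   1           ┃   
 ┃ 2  3  4  5  6  7  8           ┃   
 ┃ 9 10 11* 12 13 14* 15         ┃   
 ┃16 17* 18 19 20 21 22          ┃   
 ┃23 24 25* 26 27 28 29          ┃   
 ┃30 31                          ┃   
 ┃                               ┃   


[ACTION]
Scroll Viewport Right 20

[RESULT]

┃ HexEditor        ┃                 
┠──────────────────┨                 
┃00000000  7F 45 4c┃                 
┃00000010  80 80 6e┃                 
┃00000020  a2 a2 a2┃                 
┃00000030  0b 1b 9e┃                 
━━━━━┓040  2f 72 2b┃                 
     ┃             ┃                 
━━━━━━━━━━━━━━━━━━━━━━┓              
Widget                ┃              
──────────────────────┨              
 October 2023         ┃              
Th Fr Sa Su           ┃              
          1           ┃              
 5  6  7  8           ┃              
 12 13 14* 15         ┃              
 19 20 21 22          ┃              
 26 27 28 29          ┃              
                      ┃              
                      ┃              


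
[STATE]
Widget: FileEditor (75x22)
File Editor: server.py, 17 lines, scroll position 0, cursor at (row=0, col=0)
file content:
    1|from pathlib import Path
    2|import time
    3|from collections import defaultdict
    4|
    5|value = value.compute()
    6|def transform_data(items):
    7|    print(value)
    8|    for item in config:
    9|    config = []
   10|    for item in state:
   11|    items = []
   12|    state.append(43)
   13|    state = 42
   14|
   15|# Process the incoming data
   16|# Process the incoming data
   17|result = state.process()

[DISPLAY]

█rom pathlib import Path                                                  ▲
import time                                                               █
from collections import defaultdict                                       ░
                                                                          ░
value = value.compute()                                                   ░
def transform_data(items):                                                ░
    print(value)                                                          ░
    for item in config:                                                   ░
    config = []                                                           ░
    for item in state:                                                    ░
    items = []                                                            ░
    state.append(43)                                                      ░
    state = 42                                                            ░
                                                                          ░
# Process the incoming data                                               ░
# Process the incoming data                                               ░
result = state.process()                                                  ░
                                                                          ░
                                                                          ░
                                                                          ░
                                                                          ░
                                                                          ▼


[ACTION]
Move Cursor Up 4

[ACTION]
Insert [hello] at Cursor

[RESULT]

hello█rom pathlib import Path                                             ▲
import time                                                               █
from collections import defaultdict                                       ░
                                                                          ░
value = value.compute()                                                   ░
def transform_data(items):                                                ░
    print(value)                                                          ░
    for item in config:                                                   ░
    config = []                                                           ░
    for item in state:                                                    ░
    items = []                                                            ░
    state.append(43)                                                      ░
    state = 42                                                            ░
                                                                          ░
# Process the incoming data                                               ░
# Process the incoming data                                               ░
result = state.process()                                                  ░
                                                                          ░
                                                                          ░
                                                                          ░
                                                                          ░
                                                                          ▼


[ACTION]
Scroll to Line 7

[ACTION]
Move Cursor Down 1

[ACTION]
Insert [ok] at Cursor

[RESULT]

hellofrom pathlib import Path                                             ▲
imporok█ time                                                             █
from collections import defaultdict                                       ░
                                                                          ░
value = value.compute()                                                   ░
def transform_data(items):                                                ░
    print(value)                                                          ░
    for item in config:                                                   ░
    config = []                                                           ░
    for item in state:                                                    ░
    items = []                                                            ░
    state.append(43)                                                      ░
    state = 42                                                            ░
                                                                          ░
# Process the incoming data                                               ░
# Process the incoming data                                               ░
result = state.process()                                                  ░
                                                                          ░
                                                                          ░
                                                                          ░
                                                                          ░
                                                                          ▼


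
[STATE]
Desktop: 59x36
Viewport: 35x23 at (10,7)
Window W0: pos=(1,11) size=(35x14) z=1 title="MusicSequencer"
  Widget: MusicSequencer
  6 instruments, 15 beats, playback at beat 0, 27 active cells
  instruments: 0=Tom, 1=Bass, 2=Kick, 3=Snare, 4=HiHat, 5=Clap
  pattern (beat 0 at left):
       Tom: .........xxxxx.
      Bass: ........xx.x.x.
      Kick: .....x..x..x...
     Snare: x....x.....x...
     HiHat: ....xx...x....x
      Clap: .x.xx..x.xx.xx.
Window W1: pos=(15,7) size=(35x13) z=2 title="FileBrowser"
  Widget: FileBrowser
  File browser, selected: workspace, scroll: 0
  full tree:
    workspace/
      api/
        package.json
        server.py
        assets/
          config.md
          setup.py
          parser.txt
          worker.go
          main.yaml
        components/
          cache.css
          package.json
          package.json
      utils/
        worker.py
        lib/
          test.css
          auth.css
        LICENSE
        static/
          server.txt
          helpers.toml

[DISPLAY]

     ┏━━━━━━━━━━━━━━━━━━━━━━━━━━━━━
     ┃ FileBrowser                 
     ┠─────────────────────────────
     ┃> [-] workspace/             
━━━━━┃    [+] api/                 
quenc┃    [+] utils/               
─────┃                             
23456┃                             
·····┃                             
·····┃                             
···█·┃                             
···█·┃                             
··██·┗━━━━━━━━━━━━━━━━━━━━━━━━━━━━━
·██··█·██·██·            ┃         
                         ┃         
                         ┃         
                         ┃         
━━━━━━━━━━━━━━━━━━━━━━━━━┛         
                                   
                                   
                                   
                                   
                                   


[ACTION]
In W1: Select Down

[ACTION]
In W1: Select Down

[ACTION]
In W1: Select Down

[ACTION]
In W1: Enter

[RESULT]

     ┏━━━━━━━━━━━━━━━━━━━━━━━━━━━━━
     ┃ FileBrowser                 
     ┠─────────────────────────────
     ┃  [-] workspace/             
━━━━━┃    [+] api/                 
quenc┃  > [-] utils/               
─────┃      worker.py              
23456┃      [+] lib/               
·····┃      LICENSE                
·····┃      [+] static/            
···█·┃                             
···█·┃                             
··██·┗━━━━━━━━━━━━━━━━━━━━━━━━━━━━━
·██··█·██·██·            ┃         
                         ┃         
                         ┃         
                         ┃         
━━━━━━━━━━━━━━━━━━━━━━━━━┛         
                                   
                                   
                                   
                                   
                                   


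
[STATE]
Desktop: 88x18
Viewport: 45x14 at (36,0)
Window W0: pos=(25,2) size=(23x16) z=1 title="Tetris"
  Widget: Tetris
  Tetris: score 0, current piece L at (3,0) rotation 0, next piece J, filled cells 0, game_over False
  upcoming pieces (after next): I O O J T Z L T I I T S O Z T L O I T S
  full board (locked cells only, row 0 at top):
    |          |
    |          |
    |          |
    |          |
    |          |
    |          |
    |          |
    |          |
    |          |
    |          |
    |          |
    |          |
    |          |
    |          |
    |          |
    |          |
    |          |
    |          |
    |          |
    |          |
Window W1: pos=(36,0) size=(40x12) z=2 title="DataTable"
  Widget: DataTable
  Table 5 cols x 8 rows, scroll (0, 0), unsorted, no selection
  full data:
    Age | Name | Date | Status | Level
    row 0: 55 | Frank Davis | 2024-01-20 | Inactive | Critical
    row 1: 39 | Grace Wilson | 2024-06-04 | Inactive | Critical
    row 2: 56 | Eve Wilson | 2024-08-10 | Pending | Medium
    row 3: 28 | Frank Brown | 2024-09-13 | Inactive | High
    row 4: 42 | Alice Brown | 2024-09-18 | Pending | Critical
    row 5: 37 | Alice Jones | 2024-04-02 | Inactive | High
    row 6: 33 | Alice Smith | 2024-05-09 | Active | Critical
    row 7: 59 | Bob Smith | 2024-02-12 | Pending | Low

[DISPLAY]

┏━━━━━━━━━━━━━━━━━━━━━━━━━━━━━━━━━━━━━━┓     
┃ DataTable                            ┃     
┠──────────────────────────────────────┨     
┃Age│Name        │Date      │Status  │L┃     
┃───┼────────────┼──────────┼────────┼─┃     
┃55 │Frank Davis │2024-01-20│Inactive│C┃     
┃39 │Grace Wilson│2024-06-04│Inactive│C┃     
┃56 │Eve Wilson  │2024-08-10│Pending │M┃     
┃28 │Frank Brown │2024-09-13│Inactive│H┃     
┃42 │Alice Brown │2024-09-18│Pending │C┃     
┃37 │Alice Jones │2024-04-02│Inactive│H┃     
┗━━━━━━━━━━━━━━━━━━━━━━━━━━━━━━━━━━━━━━┛     
│0         ┃                                 
│          ┃                                 


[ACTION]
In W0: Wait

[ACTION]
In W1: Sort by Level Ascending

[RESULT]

┏━━━━━━━━━━━━━━━━━━━━━━━━━━━━━━━━━━━━━━┓     
┃ DataTable                            ┃     
┠──────────────────────────────────────┨     
┃Age│Name        │Date      │Status  │L┃     
┃───┼────────────┼──────────┼────────┼─┃     
┃55 │Frank Davis │2024-01-20│Inactive│C┃     
┃39 │Grace Wilson│2024-06-04│Inactive│C┃     
┃42 │Alice Brown │2024-09-18│Pending │C┃     
┃33 │Alice Smith │2024-05-09│Active  │C┃     
┃28 │Frank Brown │2024-09-13│Inactive│H┃     
┃37 │Alice Jones │2024-04-02│Inactive│H┃     
┗━━━━━━━━━━━━━━━━━━━━━━━━━━━━━━━━━━━━━━┛     
│0         ┃                                 
│          ┃                                 


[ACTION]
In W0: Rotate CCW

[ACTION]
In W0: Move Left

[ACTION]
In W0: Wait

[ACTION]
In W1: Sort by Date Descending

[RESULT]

┏━━━━━━━━━━━━━━━━━━━━━━━━━━━━━━━━━━━━━━┓     
┃ DataTable                            ┃     
┠──────────────────────────────────────┨     
┃Age│Name        │Date     ▼│Status  │L┃     
┃───┼────────────┼──────────┼────────┼─┃     
┃42 │Alice Brown │2024-09-18│Pending │C┃     
┃28 │Frank Brown │2024-09-13│Inactive│H┃     
┃56 │Eve Wilson  │2024-08-10│Pending │M┃     
┃39 │Grace Wilson│2024-06-04│Inactive│C┃     
┃33 │Alice Smith │2024-05-09│Active  │C┃     
┃37 │Alice Jones │2024-04-02│Inactive│H┃     
┗━━━━━━━━━━━━━━━━━━━━━━━━━━━━━━━━━━━━━━┛     
│0         ┃                                 
│          ┃                                 


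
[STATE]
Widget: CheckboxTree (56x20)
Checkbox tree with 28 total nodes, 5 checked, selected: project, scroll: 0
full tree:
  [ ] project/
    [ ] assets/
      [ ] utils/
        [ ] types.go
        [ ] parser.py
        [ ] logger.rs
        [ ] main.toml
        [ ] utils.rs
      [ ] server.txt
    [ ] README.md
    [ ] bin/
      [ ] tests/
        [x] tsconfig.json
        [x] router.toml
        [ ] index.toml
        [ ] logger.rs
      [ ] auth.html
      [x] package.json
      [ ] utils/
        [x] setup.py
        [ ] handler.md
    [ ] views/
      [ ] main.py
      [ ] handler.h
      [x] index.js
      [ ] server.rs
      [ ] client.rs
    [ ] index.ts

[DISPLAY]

>[-] project/                                           
   [ ] assets/                                          
     [ ] utils/                                         
       [ ] types.go                                     
       [ ] parser.py                                    
       [ ] logger.rs                                    
       [ ] main.toml                                    
       [ ] utils.rs                                     
     [ ] server.txt                                     
   [ ] README.md                                        
   [-] bin/                                             
     [-] tests/                                         
       [x] tsconfig.json                                
       [x] router.toml                                  
       [ ] index.toml                                   
       [ ] logger.rs                                    
     [ ] auth.html                                      
     [x] package.json                                   
     [-] utils/                                         
       [x] setup.py                                     


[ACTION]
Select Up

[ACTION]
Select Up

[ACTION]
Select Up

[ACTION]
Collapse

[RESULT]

>[-] project/                                           
                                                        
                                                        
                                                        
                                                        
                                                        
                                                        
                                                        
                                                        
                                                        
                                                        
                                                        
                                                        
                                                        
                                                        
                                                        
                                                        
                                                        
                                                        
                                                        


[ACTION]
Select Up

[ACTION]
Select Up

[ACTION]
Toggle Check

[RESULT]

>[x] project/                                           
                                                        
                                                        
                                                        
                                                        
                                                        
                                                        
                                                        
                                                        
                                                        
                                                        
                                                        
                                                        
                                                        
                                                        
                                                        
                                                        
                                                        
                                                        
                                                        


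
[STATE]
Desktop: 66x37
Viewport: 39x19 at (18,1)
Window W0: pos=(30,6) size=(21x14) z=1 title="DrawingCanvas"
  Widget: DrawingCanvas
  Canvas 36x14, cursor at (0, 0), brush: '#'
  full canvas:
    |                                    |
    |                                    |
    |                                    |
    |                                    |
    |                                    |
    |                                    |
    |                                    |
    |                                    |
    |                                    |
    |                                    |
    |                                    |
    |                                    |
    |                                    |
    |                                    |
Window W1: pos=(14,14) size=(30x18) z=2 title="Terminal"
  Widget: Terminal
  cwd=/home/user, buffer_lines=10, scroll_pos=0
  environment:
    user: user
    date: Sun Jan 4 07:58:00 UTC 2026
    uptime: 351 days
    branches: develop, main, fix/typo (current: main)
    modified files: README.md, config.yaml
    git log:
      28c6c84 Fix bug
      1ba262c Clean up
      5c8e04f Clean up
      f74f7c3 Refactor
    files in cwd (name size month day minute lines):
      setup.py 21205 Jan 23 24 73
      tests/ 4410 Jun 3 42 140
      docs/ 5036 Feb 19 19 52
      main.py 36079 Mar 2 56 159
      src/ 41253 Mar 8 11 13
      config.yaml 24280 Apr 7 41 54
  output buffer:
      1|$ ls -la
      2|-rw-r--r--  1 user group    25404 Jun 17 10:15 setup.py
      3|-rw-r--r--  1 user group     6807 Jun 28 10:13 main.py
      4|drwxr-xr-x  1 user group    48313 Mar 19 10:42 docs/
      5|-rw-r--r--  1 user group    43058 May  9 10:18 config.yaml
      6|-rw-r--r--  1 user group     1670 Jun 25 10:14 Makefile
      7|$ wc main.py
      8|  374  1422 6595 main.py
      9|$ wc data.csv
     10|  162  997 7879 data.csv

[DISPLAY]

                                       
                                       
                                       
                                       
                                       
            ┏━━━━━━━━━━━━━━━━━━━┓      
            ┃ DrawingCanvas     ┃      
            ┠───────────────────┨      
            ┃+                  ┃      
            ┃                   ┃      
            ┃                   ┃      
            ┃                   ┃      
            ┃                   ┃      
━━━━━━━━━━━━━━━━━━━━━━━━━┓      ┃      
rminal                   ┃      ┃      
─────────────────────────┨      ┃      
s -la                    ┃      ┃      
-r--r--  1 user group    ┃      ┃      
-r--r--  1 user group    ┃━━━━━━┛      


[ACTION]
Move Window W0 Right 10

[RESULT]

                                       
                                       
                                       
                                       
                                       
                      ┏━━━━━━━━━━━━━━━━
                      ┃ DrawingCanvas  
                      ┠────────────────
                      ┃+               
                      ┃                
                      ┃                
                      ┃                
                      ┃                
━━━━━━━━━━━━━━━━━━━━━━━━━┓             
rminal                   ┃             
─────────────────────────┨             
s -la                    ┃             
-r--r--  1 user group    ┃             
-r--r--  1 user group    ┃━━━━━━━━━━━━━


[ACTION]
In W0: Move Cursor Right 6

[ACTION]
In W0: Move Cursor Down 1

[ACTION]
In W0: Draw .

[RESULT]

                                       
                                       
                                       
                                       
                                       
                      ┏━━━━━━━━━━━━━━━━
                      ┃ DrawingCanvas  
                      ┠────────────────
                      ┃                
                      ┃      .         
                      ┃                
                      ┃                
                      ┃                
━━━━━━━━━━━━━━━━━━━━━━━━━┓             
rminal                   ┃             
─────────────────────────┨             
s -la                    ┃             
-r--r--  1 user group    ┃             
-r--r--  1 user group    ┃━━━━━━━━━━━━━


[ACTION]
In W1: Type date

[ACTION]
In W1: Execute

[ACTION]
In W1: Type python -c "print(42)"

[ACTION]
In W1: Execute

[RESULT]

                                       
                                       
                                       
                                       
                                       
                      ┏━━━━━━━━━━━━━━━━
                      ┃ DrawingCanvas  
                      ┠────────────────
                      ┃                
                      ┃      .         
                      ┃                
                      ┃                
                      ┃                
━━━━━━━━━━━━━━━━━━━━━━━━━┓             
rminal                   ┃             
─────────────────────────┨             
-r--r--  1 user group    ┃             
-r--r--  1 user group    ┃             
xr-xr-x  1 user group    ┃━━━━━━━━━━━━━


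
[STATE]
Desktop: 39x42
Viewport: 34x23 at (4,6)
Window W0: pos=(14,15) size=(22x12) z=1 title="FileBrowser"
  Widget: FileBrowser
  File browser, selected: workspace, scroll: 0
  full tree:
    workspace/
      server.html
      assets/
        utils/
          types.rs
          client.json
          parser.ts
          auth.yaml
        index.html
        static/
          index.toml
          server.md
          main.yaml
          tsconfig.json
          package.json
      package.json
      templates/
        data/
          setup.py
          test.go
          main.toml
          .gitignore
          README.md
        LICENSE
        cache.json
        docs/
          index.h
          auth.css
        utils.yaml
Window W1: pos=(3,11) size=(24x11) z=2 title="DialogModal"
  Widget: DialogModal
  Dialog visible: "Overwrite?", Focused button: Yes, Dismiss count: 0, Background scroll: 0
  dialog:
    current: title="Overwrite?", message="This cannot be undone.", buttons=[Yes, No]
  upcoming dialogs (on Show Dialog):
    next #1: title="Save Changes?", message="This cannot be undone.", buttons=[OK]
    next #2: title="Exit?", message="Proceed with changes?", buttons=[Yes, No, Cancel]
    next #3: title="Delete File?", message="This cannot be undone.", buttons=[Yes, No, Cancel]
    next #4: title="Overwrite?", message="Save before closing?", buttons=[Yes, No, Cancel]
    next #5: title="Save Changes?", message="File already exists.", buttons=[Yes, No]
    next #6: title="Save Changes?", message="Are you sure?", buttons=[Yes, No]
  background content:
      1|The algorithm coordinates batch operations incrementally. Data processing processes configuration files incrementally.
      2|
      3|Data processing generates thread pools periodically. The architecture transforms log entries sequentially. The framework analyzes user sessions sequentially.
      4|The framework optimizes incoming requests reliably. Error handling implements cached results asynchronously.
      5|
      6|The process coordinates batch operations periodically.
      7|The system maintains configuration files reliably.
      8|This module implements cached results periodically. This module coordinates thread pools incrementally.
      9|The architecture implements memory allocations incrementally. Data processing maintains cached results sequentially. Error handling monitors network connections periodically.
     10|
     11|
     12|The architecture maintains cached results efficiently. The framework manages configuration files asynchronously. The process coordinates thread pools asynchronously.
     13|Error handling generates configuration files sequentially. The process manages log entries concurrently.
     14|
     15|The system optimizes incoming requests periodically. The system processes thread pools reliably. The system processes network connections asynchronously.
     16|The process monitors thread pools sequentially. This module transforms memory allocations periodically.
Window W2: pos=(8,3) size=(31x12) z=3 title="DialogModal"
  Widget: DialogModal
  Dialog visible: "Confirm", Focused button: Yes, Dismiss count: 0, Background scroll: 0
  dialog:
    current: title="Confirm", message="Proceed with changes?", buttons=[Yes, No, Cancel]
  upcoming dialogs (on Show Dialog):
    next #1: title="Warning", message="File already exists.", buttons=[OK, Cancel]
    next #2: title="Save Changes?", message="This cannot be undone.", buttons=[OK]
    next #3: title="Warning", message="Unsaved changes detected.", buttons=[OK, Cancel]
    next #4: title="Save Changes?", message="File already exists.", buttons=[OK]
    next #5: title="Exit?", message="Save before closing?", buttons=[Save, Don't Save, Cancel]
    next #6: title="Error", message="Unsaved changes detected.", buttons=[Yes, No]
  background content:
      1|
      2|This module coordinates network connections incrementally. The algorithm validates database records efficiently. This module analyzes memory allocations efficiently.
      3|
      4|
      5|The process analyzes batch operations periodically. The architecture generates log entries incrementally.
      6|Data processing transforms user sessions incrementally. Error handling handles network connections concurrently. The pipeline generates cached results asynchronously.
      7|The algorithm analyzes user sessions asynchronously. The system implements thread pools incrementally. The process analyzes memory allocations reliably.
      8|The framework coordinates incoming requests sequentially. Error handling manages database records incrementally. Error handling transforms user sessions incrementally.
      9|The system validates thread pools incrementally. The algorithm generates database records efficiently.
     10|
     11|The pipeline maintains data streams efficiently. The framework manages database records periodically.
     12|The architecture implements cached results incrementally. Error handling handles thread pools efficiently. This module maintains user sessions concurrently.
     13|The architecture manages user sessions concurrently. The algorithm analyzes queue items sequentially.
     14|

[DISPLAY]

    ┃                             
    ┃Th┌───────────────────────┐wo
    ┃  │        Confirm        │  
    ┃  │ Proceed with changes? │  
    ┃Th│  [Yes]  No   Cancel   │op
━━━━┃Da└───────────────────────┘us
 Dia┃The algorithm analyzes user s
────┃The framework coordinates inc
The ┗━━━━━━━━━━━━━━━━━━━━━━━━━━━━━
  ┌────────────────┐  ┃━━━━━━━━┓  
Da│   Overwrite?   │ra┃        ┃  
Th│This cannot be u│ze┃────────┨  
  │   [Yes]  No    │  ┃ace/    ┃  
Th└────────────────┘te┃tml     ┃  
The system maintains c┃ts/     ┃  
━━━━━━━━━━━━━━━━━━━━━━┛json    ┃  
          ┃    [+] templates/  ┃  
          ┃                    ┃  
          ┃                    ┃  
          ┃                    ┃  
          ┗━━━━━━━━━━━━━━━━━━━━┛  
                                  
                                  


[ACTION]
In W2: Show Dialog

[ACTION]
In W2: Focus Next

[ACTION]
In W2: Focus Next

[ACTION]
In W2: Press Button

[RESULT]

    ┃                             
    ┃This module coordinates netwo
    ┃                             
    ┃                             
    ┃The process analyzes batch op
━━━━┃Data processing transforms us
 Dia┃The algorithm analyzes user s
────┃The framework coordinates inc
The ┗━━━━━━━━━━━━━━━━━━━━━━━━━━━━━
  ┌────────────────┐  ┃━━━━━━━━┓  
Da│   Overwrite?   │ra┃        ┃  
Th│This cannot be u│ze┃────────┨  
  │   [Yes]  No    │  ┃ace/    ┃  
Th└────────────────┘te┃tml     ┃  
The system maintains c┃ts/     ┃  
━━━━━━━━━━━━━━━━━━━━━━┛json    ┃  
          ┃    [+] templates/  ┃  
          ┃                    ┃  
          ┃                    ┃  
          ┃                    ┃  
          ┗━━━━━━━━━━━━━━━━━━━━┛  
                                  
                                  
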